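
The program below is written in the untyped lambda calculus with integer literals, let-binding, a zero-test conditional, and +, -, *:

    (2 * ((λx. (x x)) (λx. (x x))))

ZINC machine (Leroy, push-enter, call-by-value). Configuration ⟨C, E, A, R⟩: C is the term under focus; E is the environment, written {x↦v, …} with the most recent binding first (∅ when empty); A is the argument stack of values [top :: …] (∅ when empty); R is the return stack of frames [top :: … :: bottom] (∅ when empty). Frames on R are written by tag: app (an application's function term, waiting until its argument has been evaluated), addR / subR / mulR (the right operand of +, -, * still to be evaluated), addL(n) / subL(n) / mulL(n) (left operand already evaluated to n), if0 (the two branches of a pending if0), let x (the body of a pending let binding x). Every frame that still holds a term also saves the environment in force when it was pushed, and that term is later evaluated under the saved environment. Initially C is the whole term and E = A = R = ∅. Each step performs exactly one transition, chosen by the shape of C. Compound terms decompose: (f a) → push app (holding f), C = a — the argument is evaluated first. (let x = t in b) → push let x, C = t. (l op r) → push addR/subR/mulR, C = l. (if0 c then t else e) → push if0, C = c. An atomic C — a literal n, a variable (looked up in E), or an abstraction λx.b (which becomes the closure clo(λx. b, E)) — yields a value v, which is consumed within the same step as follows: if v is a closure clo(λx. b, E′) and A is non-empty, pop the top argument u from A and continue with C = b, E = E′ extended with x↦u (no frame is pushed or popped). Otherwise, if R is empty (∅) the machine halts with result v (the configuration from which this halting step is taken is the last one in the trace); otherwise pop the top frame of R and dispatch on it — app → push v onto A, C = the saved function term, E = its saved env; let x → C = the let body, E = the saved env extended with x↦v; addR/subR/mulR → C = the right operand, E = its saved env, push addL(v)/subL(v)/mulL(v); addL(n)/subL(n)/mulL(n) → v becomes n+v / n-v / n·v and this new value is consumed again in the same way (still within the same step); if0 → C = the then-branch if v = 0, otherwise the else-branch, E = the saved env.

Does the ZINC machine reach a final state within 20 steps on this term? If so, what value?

[0] [C=(2 * ((λx. (x x)) (λx. (x x)))) | E=∅ | A=∅ | R=∅]
[1] [C=2 | E=∅ | A=∅ | R=[mulR]]
[2] [C=((λx. (x x)) (λx. (x x))) | E=∅ | A=∅ | R=[mulL(2)]]
[3] [C=(λx. (x x)) | E=∅ | A=∅ | R=[app :: mulL(2)]]
[4] [C=(λx. (x x)) | E=∅ | A=[clo(λx. (x x), ∅)] | R=[mulL(2)]]
[5] [C=(x x) | E={x↦clo(λx. (x x), ∅)} | A=∅ | R=[mulL(2)]]
[6] [C=x | E={x↦clo(λx. (x x), ∅)} | A=∅ | R=[app :: mulL(2)]]
[7] [C=x | E={x↦clo(λx. (x x), ∅)} | A=[clo(λx. (x x), ∅)] | R=[mulL(2)]]
… configuration repeats with period 3 (steps 5–7 recur indefinitely) …

Answer: DIVERGES (no final state within 20 steps)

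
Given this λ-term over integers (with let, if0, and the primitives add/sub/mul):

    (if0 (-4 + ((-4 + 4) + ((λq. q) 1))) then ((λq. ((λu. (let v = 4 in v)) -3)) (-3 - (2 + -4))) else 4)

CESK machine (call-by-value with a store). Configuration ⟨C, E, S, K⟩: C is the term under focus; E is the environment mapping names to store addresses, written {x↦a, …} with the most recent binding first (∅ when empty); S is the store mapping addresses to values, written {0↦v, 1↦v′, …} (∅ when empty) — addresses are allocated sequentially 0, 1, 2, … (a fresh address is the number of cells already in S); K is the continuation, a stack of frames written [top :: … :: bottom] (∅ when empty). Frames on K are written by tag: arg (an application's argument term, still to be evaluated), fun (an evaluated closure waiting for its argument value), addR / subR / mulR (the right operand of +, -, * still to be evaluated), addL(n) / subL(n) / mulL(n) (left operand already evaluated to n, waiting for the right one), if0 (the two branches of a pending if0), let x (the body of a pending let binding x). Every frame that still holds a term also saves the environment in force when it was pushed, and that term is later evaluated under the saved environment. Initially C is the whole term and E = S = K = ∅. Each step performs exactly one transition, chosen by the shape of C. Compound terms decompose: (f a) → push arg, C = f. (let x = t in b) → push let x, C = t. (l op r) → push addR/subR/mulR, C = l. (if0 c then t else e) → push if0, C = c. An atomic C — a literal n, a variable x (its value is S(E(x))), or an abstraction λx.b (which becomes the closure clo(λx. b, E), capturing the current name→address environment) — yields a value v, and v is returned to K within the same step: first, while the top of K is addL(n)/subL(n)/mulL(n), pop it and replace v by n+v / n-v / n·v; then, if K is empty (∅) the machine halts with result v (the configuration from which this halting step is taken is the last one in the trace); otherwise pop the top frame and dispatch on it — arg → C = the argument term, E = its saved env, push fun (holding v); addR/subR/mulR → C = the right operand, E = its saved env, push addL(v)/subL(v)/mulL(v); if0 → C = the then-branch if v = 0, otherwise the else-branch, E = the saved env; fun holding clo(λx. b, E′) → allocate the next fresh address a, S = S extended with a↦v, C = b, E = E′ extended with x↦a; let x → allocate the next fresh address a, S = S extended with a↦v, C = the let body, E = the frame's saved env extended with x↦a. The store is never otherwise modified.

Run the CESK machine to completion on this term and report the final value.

Answer: 4

Derivation:
[0] <C=(if0 (-4 + ((-4 + 4) + ((λq. q) 1))) then ((λq. ((λu. (let v = 4 in v)) -3)) (-3 - (2 + -4))) else 4), E=∅, S=∅, K=∅>
[1] <C=(-4 + ((-4 + 4) + ((λq. q) 1))), E=∅, S=∅, K=[if0]>
[2] <C=-4, E=∅, S=∅, K=[addR :: if0]>
[3] <C=((-4 + 4) + ((λq. q) 1)), E=∅, S=∅, K=[addL(-4) :: if0]>
[4] <C=(-4 + 4), E=∅, S=∅, K=[addR :: addL(-4) :: if0]>
[5] <C=-4, E=∅, S=∅, K=[addR :: addR :: addL(-4) :: if0]>
[6] <C=4, E=∅, S=∅, K=[addL(-4) :: addR :: addL(-4) :: if0]>
[7] <C=((λq. q) 1), E=∅, S=∅, K=[addL(0) :: addL(-4) :: if0]>
[8] <C=(λq. q), E=∅, S=∅, K=[arg :: addL(0) :: addL(-4) :: if0]>
[9] <C=1, E=∅, S=∅, K=[fun :: addL(0) :: addL(-4) :: if0]>
[10] <C=q, E={q↦0}, S={0↦1}, K=[addL(0) :: addL(-4) :: if0]>
[11] <C=4, E=∅, S={0↦1}, K=∅>
→ final value 4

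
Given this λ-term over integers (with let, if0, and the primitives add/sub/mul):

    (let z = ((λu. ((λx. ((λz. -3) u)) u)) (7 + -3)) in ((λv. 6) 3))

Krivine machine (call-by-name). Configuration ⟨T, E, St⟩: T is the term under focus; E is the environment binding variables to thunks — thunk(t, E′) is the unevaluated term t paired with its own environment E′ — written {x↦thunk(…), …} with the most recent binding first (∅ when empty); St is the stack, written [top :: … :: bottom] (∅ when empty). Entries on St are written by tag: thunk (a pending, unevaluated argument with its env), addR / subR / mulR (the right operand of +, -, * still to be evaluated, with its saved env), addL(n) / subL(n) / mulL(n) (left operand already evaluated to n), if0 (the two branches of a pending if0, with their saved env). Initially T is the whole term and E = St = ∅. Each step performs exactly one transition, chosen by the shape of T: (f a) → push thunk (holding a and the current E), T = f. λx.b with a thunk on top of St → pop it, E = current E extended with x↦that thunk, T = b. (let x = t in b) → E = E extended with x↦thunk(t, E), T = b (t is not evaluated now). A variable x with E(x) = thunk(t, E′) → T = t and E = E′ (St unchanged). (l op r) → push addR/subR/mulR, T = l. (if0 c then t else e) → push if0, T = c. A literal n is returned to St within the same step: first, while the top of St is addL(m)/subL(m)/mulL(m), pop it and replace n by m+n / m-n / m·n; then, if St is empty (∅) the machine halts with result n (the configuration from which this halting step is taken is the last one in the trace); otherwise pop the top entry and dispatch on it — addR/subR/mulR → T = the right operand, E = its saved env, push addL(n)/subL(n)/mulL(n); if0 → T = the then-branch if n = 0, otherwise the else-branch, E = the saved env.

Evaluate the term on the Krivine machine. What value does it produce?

step 0: <T=(let z = ((λu. ((λx. ((λz. -3) u)) u)) (7 + -3)) in ((λv. 6) 3)), E=∅, St=∅>
step 1: <T=((λv. 6) 3), E={z↦thunk(((λu. ((λx. ((λz. -3) u)) u)) (7 + -3)), ∅)}, St=∅>
step 2: <T=(λv. 6), E={z↦thunk(((λu. ((λx. ((λz. -3) u)) u)) (7 + -3)), ∅)}, St=[thunk]>
step 3: <T=6, E={v↦thunk(3, {z↦thunk(((λu. ((λx. ((λz. -3) u)) u)) (7 + -3)), ∅)}), z↦thunk(((λu. ((λx. ((λz. -3) u)) u)) (7 + -3)), ∅)}, St=∅>
→ final value 6

Answer: 6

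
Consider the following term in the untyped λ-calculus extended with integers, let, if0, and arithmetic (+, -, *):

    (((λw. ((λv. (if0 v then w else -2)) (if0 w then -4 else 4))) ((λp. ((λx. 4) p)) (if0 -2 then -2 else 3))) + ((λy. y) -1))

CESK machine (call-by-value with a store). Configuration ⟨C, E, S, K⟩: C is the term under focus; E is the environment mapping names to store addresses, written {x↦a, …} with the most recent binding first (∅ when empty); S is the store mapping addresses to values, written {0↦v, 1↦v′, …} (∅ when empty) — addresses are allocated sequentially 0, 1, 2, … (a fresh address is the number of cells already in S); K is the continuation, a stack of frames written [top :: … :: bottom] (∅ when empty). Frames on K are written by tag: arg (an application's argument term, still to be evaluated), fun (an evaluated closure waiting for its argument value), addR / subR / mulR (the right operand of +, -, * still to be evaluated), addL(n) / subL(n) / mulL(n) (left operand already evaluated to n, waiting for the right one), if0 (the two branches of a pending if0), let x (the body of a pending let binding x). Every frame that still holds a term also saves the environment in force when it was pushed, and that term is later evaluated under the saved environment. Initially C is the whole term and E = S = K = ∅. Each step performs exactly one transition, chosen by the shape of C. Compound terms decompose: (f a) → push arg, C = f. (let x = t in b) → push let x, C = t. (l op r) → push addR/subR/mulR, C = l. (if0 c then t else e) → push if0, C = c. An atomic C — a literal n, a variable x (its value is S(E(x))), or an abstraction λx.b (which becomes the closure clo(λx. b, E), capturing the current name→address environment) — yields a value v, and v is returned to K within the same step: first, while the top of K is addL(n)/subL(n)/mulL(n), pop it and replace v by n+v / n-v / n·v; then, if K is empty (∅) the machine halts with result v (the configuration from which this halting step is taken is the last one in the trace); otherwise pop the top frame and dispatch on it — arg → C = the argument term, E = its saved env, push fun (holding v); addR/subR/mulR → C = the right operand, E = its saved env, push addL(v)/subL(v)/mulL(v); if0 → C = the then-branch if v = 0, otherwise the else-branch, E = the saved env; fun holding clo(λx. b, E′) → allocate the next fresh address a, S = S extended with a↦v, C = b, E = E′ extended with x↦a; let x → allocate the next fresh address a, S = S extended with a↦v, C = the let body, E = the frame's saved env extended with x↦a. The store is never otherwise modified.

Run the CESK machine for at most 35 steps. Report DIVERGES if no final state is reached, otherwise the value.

0. [C=(((λw. ((λv. (if0 v then w else -2)) (if0 w then -4 else 4))) ((λp. ((λx. 4) p)) (if0 -2 then -2 else 3))) + ((λy. y) -1)) | E=∅ | S=∅ | K=∅]
1. [C=((λw. ((λv. (if0 v then w else -2)) (if0 w then -4 else 4))) ((λp. ((λx. 4) p)) (if0 -2 then -2 else 3))) | E=∅ | S=∅ | K=[addR]]
2. [C=(λw. ((λv. (if0 v then w else -2)) (if0 w then -4 else 4))) | E=∅ | S=∅ | K=[arg :: addR]]
3. [C=((λp. ((λx. 4) p)) (if0 -2 then -2 else 3)) | E=∅ | S=∅ | K=[fun :: addR]]
4. [C=(λp. ((λx. 4) p)) | E=∅ | S=∅ | K=[arg :: fun :: addR]]
5. [C=(if0 -2 then -2 else 3) | E=∅ | S=∅ | K=[fun :: fun :: addR]]
6. [C=-2 | E=∅ | S=∅ | K=[if0 :: fun :: fun :: addR]]
7. [C=3 | E=∅ | S=∅ | K=[fun :: fun :: addR]]
8. [C=((λx. 4) p) | E={p↦0} | S={0↦3} | K=[fun :: addR]]
9. [C=(λx. 4) | E={p↦0} | S={0↦3} | K=[arg :: fun :: addR]]
10. [C=p | E={p↦0} | S={0↦3} | K=[fun :: fun :: addR]]
11. [C=4 | E={x↦1, p↦0} | S={0↦3, 1↦3} | K=[fun :: addR]]
12. [C=((λv. (if0 v then w else -2)) (if0 w then -4 else 4)) | E={w↦2} | S={0↦3, 1↦3, 2↦4} | K=[addR]]
13. [C=(λv. (if0 v then w else -2)) | E={w↦2} | S={0↦3, 1↦3, 2↦4} | K=[arg :: addR]]
14. [C=(if0 w then -4 else 4) | E={w↦2} | S={0↦3, 1↦3, 2↦4} | K=[fun :: addR]]
15. [C=w | E={w↦2} | S={0↦3, 1↦3, 2↦4} | K=[if0 :: fun :: addR]]
16. [C=4 | E={w↦2} | S={0↦3, 1↦3, 2↦4} | K=[fun :: addR]]
17. [C=(if0 v then w else -2) | E={v↦3, w↦2} | S={0↦3, 1↦3, 2↦4, 3↦4} | K=[addR]]
18. [C=v | E={v↦3, w↦2} | S={0↦3, 1↦3, 2↦4, 3↦4} | K=[if0 :: addR]]
19. [C=-2 | E={v↦3, w↦2} | S={0↦3, 1↦3, 2↦4, 3↦4} | K=[addR]]
20. [C=((λy. y) -1) | E=∅ | S={0↦3, 1↦3, 2↦4, 3↦4} | K=[addL(-2)]]
21. [C=(λy. y) | E=∅ | S={0↦3, 1↦3, 2↦4, 3↦4} | K=[arg :: addL(-2)]]
22. [C=-1 | E=∅ | S={0↦3, 1↦3, 2↦4, 3↦4} | K=[fun :: addL(-2)]]
23. [C=y | E={y↦4} | S={0↦3, 1↦3, 2↦4, 3↦4, 4↦-1} | K=[addL(-2)]]
→ final value -3

Answer: -3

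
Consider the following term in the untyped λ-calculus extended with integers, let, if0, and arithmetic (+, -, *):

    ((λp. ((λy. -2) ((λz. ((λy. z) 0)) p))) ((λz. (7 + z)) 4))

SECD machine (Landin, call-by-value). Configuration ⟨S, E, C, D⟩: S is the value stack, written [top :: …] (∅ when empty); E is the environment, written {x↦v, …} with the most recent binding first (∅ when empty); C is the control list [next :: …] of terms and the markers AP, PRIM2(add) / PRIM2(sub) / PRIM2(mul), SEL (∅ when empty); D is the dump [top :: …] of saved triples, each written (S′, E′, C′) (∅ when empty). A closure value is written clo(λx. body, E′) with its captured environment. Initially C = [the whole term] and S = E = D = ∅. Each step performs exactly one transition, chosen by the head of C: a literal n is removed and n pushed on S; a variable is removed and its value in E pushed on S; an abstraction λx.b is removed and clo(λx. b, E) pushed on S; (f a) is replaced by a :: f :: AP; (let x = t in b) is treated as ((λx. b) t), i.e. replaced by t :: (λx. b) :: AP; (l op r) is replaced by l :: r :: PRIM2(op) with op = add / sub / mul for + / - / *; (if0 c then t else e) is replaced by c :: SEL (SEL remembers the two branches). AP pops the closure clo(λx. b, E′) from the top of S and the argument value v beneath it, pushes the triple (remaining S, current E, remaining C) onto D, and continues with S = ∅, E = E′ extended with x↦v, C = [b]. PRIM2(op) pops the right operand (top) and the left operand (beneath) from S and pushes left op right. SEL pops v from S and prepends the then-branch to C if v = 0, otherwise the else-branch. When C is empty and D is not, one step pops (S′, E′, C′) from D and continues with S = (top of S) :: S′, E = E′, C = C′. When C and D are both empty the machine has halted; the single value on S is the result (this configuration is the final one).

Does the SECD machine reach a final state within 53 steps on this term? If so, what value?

Answer: -2

Machine steps:
0. <S=∅, E=∅, C=[((λp. ((λy. -2) ((λz. ((λy. z) 0)) p))) ((λz. (7 + z)) 4))], D=∅>
1. <S=∅, E=∅, C=[((λz. (7 + z)) 4) :: (λp. ((λy. -2) ((λz. ((λy. z) 0)) p))) :: AP], D=∅>
2. <S=∅, E=∅, C=[4 :: (λz. (7 + z)) :: AP :: (λp. ((λy. -2) ((λz. ((λy. z) 0)) p))) :: AP], D=∅>
3. <S=[4], E=∅, C=[(λz. (7 + z)) :: AP :: (λp. ((λy. -2) ((λz. ((λy. z) 0)) p))) :: AP], D=∅>
4. <S=[clo(λz. (7 + z), ∅) :: 4], E=∅, C=[AP :: (λp. ((λy. -2) ((λz. ((λy. z) 0)) p))) :: AP], D=∅>
5. <S=∅, E={z↦4}, C=[(7 + z)], D=[(∅, ∅, [(λp. ((λy. -2) ((λz. ((λy. z) 0)) p))) :: AP])]>
6. <S=∅, E={z↦4}, C=[7 :: z :: PRIM2(add)], D=[(∅, ∅, [(λp. ((λy. -2) ((λz. ((λy. z) 0)) p))) :: AP])]>
7. <S=[7], E={z↦4}, C=[z :: PRIM2(add)], D=[(∅, ∅, [(λp. ((λy. -2) ((λz. ((λy. z) 0)) p))) :: AP])]>
8. <S=[4 :: 7], E={z↦4}, C=[PRIM2(add)], D=[(∅, ∅, [(λp. ((λy. -2) ((λz. ((λy. z) 0)) p))) :: AP])]>
9. <S=[11], E={z↦4}, C=∅, D=[(∅, ∅, [(λp. ((λy. -2) ((λz. ((λy. z) 0)) p))) :: AP])]>
10. <S=[11], E=∅, C=[(λp. ((λy. -2) ((λz. ((λy. z) 0)) p))) :: AP], D=∅>
11. <S=[clo(λp. ((λy. -2) ((λz. ((λy. z) 0)) p)), ∅) :: 11], E=∅, C=[AP], D=∅>
12. <S=∅, E={p↦11}, C=[((λy. -2) ((λz. ((λy. z) 0)) p))], D=[(∅, ∅, ∅)]>
13. <S=∅, E={p↦11}, C=[((λz. ((λy. z) 0)) p) :: (λy. -2) :: AP], D=[(∅, ∅, ∅)]>
14. <S=∅, E={p↦11}, C=[p :: (λz. ((λy. z) 0)) :: AP :: (λy. -2) :: AP], D=[(∅, ∅, ∅)]>
15. <S=[11], E={p↦11}, C=[(λz. ((λy. z) 0)) :: AP :: (λy. -2) :: AP], D=[(∅, ∅, ∅)]>
16. <S=[clo(λz. ((λy. z) 0), {p↦11}) :: 11], E={p↦11}, C=[AP :: (λy. -2) :: AP], D=[(∅, ∅, ∅)]>
17. <S=∅, E={z↦11, p↦11}, C=[((λy. z) 0)], D=[(∅, {p↦11}, [(λy. -2) :: AP]) :: (∅, ∅, ∅)]>
18. <S=∅, E={z↦11, p↦11}, C=[0 :: (λy. z) :: AP], D=[(∅, {p↦11}, [(λy. -2) :: AP]) :: (∅, ∅, ∅)]>
19. <S=[0], E={z↦11, p↦11}, C=[(λy. z) :: AP], D=[(∅, {p↦11}, [(λy. -2) :: AP]) :: (∅, ∅, ∅)]>
20. <S=[clo(λy. z, {z↦11, p↦11}) :: 0], E={z↦11, p↦11}, C=[AP], D=[(∅, {p↦11}, [(λy. -2) :: AP]) :: (∅, ∅, ∅)]>
21. <S=∅, E={y↦0, z↦11, p↦11}, C=[z], D=[(∅, {z↦11, p↦11}, ∅) :: (∅, {p↦11}, [(λy. -2) :: AP]) :: (∅, ∅, ∅)]>
22. <S=[11], E={y↦0, z↦11, p↦11}, C=∅, D=[(∅, {z↦11, p↦11}, ∅) :: (∅, {p↦11}, [(λy. -2) :: AP]) :: (∅, ∅, ∅)]>
23. <S=[11], E={z↦11, p↦11}, C=∅, D=[(∅, {p↦11}, [(λy. -2) :: AP]) :: (∅, ∅, ∅)]>
24. <S=[11], E={p↦11}, C=[(λy. -2) :: AP], D=[(∅, ∅, ∅)]>
25. <S=[clo(λy. -2, {p↦11}) :: 11], E={p↦11}, C=[AP], D=[(∅, ∅, ∅)]>
26. <S=∅, E={y↦11, p↦11}, C=[-2], D=[(∅, {p↦11}, ∅) :: (∅, ∅, ∅)]>
27. <S=[-2], E={y↦11, p↦11}, C=∅, D=[(∅, {p↦11}, ∅) :: (∅, ∅, ∅)]>
28. <S=[-2], E={p↦11}, C=∅, D=[(∅, ∅, ∅)]>
29. <S=[-2], E=∅, C=∅, D=∅>
→ final value -2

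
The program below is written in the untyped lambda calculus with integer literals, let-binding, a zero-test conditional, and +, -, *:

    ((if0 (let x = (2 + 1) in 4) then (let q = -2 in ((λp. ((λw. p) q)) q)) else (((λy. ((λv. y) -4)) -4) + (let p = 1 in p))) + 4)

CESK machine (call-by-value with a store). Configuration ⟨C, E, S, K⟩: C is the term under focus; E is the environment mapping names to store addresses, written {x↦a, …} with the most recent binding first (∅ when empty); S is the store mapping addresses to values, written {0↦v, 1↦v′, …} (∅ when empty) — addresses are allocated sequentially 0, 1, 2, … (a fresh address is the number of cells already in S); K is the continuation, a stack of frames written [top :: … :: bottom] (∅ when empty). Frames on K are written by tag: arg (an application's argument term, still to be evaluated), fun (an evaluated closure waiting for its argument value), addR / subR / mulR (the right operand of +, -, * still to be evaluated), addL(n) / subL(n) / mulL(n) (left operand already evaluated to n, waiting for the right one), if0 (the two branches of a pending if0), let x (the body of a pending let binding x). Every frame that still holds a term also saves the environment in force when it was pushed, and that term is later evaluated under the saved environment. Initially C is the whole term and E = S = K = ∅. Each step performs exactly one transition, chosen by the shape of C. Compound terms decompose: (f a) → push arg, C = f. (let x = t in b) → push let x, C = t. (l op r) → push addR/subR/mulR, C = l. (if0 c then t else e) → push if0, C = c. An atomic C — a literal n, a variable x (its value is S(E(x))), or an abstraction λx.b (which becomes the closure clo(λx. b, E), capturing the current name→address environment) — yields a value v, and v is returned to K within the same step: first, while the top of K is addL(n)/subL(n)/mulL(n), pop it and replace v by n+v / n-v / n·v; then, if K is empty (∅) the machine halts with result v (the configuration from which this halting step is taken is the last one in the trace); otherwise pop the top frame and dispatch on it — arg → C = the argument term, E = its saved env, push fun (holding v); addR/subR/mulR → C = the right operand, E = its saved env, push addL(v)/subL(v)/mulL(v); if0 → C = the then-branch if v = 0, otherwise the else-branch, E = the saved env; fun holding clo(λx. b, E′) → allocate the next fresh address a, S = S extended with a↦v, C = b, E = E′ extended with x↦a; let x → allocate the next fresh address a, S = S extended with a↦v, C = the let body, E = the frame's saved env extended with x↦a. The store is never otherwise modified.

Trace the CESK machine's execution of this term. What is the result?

Answer: 1

Machine steps:
step 0: [C=((if0 (let x = (2 + 1) in 4) then (let q = -2 in ((λp. ((λw. p) q)) q)) else (((λy. ((λv. y) -4)) -4) + (let p = 1 in p))) + 4) | E=∅ | S=∅ | K=∅]
step 1: [C=(if0 (let x = (2 + 1) in 4) then (let q = -2 in ((λp. ((λw. p) q)) q)) else (((λy. ((λv. y) -4)) -4) + (let p = 1 in p))) | E=∅ | S=∅ | K=[addR]]
step 2: [C=(let x = (2 + 1) in 4) | E=∅ | S=∅ | K=[if0 :: addR]]
step 3: [C=(2 + 1) | E=∅ | S=∅ | K=[let x :: if0 :: addR]]
step 4: [C=2 | E=∅ | S=∅ | K=[addR :: let x :: if0 :: addR]]
step 5: [C=1 | E=∅ | S=∅ | K=[addL(2) :: let x :: if0 :: addR]]
step 6: [C=4 | E={x↦0} | S={0↦3} | K=[if0 :: addR]]
step 7: [C=(((λy. ((λv. y) -4)) -4) + (let p = 1 in p)) | E=∅ | S={0↦3} | K=[addR]]
step 8: [C=((λy. ((λv. y) -4)) -4) | E=∅ | S={0↦3} | K=[addR :: addR]]
step 9: [C=(λy. ((λv. y) -4)) | E=∅ | S={0↦3} | K=[arg :: addR :: addR]]
step 10: [C=-4 | E=∅ | S={0↦3} | K=[fun :: addR :: addR]]
step 11: [C=((λv. y) -4) | E={y↦1} | S={0↦3, 1↦-4} | K=[addR :: addR]]
step 12: [C=(λv. y) | E={y↦1} | S={0↦3, 1↦-4} | K=[arg :: addR :: addR]]
step 13: [C=-4 | E={y↦1} | S={0↦3, 1↦-4} | K=[fun :: addR :: addR]]
step 14: [C=y | E={v↦2, y↦1} | S={0↦3, 1↦-4, 2↦-4} | K=[addR :: addR]]
step 15: [C=(let p = 1 in p) | E=∅ | S={0↦3, 1↦-4, 2↦-4} | K=[addL(-4) :: addR]]
step 16: [C=1 | E=∅ | S={0↦3, 1↦-4, 2↦-4} | K=[let p :: addL(-4) :: addR]]
step 17: [C=p | E={p↦3} | S={0↦3, 1↦-4, 2↦-4, 3↦1} | K=[addL(-4) :: addR]]
step 18: [C=4 | E=∅ | S={0↦3, 1↦-4, 2↦-4, 3↦1} | K=[addL(-3)]]
→ final value 1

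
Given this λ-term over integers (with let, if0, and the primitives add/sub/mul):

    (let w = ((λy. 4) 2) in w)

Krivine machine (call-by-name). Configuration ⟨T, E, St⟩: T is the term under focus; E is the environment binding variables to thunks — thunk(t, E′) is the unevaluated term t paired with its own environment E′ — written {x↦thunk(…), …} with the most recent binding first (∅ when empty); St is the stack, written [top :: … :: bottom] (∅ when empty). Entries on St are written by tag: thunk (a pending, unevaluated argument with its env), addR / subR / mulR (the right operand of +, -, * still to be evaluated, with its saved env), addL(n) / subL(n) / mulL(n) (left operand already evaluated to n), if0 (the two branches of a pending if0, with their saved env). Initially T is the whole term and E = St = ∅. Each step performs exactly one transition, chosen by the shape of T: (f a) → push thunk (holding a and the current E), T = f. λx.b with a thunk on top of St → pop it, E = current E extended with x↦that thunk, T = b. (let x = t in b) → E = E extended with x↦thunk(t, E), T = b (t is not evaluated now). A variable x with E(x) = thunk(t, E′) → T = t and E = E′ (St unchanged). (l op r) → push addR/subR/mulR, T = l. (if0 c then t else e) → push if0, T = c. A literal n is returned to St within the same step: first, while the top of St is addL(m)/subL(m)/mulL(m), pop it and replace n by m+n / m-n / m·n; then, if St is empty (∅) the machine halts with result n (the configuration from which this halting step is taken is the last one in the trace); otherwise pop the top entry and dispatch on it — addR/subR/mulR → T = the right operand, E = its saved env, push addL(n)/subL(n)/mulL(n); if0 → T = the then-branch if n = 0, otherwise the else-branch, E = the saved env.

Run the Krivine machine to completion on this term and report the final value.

[0] [T=(let w = ((λy. 4) 2) in w) | E=∅ | St=∅]
[1] [T=w | E={w↦thunk(((λy. 4) 2), ∅)} | St=∅]
[2] [T=((λy. 4) 2) | E=∅ | St=∅]
[3] [T=(λy. 4) | E=∅ | St=[thunk]]
[4] [T=4 | E={y↦thunk(2, ∅)} | St=∅]
→ final value 4

Answer: 4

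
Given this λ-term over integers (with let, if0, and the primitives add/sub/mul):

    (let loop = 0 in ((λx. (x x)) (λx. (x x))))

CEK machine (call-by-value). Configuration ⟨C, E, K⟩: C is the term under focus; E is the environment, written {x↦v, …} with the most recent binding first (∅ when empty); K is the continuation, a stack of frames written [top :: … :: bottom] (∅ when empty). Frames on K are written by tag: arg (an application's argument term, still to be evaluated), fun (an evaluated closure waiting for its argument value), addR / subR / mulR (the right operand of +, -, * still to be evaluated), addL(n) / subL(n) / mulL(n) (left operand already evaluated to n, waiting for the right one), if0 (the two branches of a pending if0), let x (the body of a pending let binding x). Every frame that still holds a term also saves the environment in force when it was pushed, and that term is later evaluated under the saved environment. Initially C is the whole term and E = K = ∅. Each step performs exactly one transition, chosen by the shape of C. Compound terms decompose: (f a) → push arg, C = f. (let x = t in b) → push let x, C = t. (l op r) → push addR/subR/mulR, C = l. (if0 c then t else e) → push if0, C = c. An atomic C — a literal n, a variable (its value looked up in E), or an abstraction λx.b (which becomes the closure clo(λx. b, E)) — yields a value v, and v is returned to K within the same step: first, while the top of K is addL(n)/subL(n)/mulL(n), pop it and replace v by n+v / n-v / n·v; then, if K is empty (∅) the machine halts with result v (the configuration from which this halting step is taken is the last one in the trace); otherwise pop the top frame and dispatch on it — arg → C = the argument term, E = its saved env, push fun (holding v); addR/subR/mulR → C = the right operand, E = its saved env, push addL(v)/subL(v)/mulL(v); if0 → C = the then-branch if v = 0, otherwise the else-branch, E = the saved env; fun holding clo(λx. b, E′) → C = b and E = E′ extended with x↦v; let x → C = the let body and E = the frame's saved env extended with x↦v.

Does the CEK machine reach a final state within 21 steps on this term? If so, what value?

Answer: DIVERGES (no final state within 21 steps)

Machine steps:
t=0: ⟨C=(let loop = 0 in ((λx. (x x)) (λx. (x x)))); E=∅; K=∅⟩
t=1: ⟨C=0; E=∅; K=[let loop]⟩
t=2: ⟨C=((λx. (x x)) (λx. (x x))); E={loop↦0}; K=∅⟩
t=3: ⟨C=(λx. (x x)); E={loop↦0}; K=[arg]⟩
t=4: ⟨C=(λx. (x x)); E={loop↦0}; K=[fun]⟩
t=5: ⟨C=(x x); E={x↦clo(λx. (x x), {loop↦0}), loop↦0}; K=∅⟩
t=6: ⟨C=x; E={x↦clo(λx. (x x), {loop↦0}), loop↦0}; K=[arg]⟩
t=7: ⟨C=x; E={x↦clo(λx. (x x), {loop↦0}), loop↦0}; K=[fun]⟩
… configuration repeats with period 3 (steps 5–7 recur indefinitely) …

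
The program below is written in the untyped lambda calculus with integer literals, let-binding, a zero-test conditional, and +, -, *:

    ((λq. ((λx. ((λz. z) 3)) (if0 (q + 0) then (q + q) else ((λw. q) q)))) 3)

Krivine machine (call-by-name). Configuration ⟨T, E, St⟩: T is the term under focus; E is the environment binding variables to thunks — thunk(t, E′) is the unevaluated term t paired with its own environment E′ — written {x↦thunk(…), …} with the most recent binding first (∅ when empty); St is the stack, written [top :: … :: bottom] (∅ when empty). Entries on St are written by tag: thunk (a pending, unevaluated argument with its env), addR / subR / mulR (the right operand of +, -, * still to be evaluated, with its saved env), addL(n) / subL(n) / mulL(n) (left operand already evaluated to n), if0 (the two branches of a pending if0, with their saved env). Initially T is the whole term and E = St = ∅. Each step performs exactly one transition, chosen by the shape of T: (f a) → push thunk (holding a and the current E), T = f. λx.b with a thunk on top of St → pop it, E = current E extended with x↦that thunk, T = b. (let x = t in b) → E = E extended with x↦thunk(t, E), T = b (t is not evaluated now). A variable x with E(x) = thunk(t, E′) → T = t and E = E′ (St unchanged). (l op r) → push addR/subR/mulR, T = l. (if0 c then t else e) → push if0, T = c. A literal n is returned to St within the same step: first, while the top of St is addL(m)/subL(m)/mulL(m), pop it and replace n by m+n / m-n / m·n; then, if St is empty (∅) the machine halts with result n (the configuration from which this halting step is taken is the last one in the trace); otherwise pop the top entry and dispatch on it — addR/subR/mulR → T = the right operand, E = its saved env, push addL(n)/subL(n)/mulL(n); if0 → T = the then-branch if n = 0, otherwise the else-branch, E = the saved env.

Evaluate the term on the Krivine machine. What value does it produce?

Answer: 3

Machine steps:
t=0: <T=((λq. ((λx. ((λz. z) 3)) (if0 (q + 0) then (q + q) else ((λw. q) q)))) 3), E=∅, St=∅>
t=1: <T=(λq. ((λx. ((λz. z) 3)) (if0 (q + 0) then (q + q) else ((λw. q) q)))), E=∅, St=[thunk]>
t=2: <T=((λx. ((λz. z) 3)) (if0 (q + 0) then (q + q) else ((λw. q) q))), E={q↦thunk(3, ∅)}, St=∅>
t=3: <T=(λx. ((λz. z) 3)), E={q↦thunk(3, ∅)}, St=[thunk]>
t=4: <T=((λz. z) 3), E={x↦thunk((if0 (q + 0) then (q + q) else ((λw. q) q)), {q↦thunk(3, ∅)}), q↦thunk(3, ∅)}, St=∅>
t=5: <T=(λz. z), E={x↦thunk((if0 (q + 0) then (q + q) else ((λw. q) q)), {q↦thunk(3, ∅)}), q↦thunk(3, ∅)}, St=[thunk]>
t=6: <T=z, E={z↦thunk(3, {x↦thunk((if0 (q + 0) then (q + q) else ((λw. q) q)), {q↦thunk(3, ∅)}), q↦thunk(3, ∅)}), x↦thunk((if0 (q + 0) then (q + q) else ((λw. q) q)), {q↦thunk(3, ∅)}), q↦thunk(3, ∅)}, St=∅>
t=7: <T=3, E={x↦thunk((if0 (q + 0) then (q + q) else ((λw. q) q)), {q↦thunk(3, ∅)}), q↦thunk(3, ∅)}, St=∅>
→ final value 3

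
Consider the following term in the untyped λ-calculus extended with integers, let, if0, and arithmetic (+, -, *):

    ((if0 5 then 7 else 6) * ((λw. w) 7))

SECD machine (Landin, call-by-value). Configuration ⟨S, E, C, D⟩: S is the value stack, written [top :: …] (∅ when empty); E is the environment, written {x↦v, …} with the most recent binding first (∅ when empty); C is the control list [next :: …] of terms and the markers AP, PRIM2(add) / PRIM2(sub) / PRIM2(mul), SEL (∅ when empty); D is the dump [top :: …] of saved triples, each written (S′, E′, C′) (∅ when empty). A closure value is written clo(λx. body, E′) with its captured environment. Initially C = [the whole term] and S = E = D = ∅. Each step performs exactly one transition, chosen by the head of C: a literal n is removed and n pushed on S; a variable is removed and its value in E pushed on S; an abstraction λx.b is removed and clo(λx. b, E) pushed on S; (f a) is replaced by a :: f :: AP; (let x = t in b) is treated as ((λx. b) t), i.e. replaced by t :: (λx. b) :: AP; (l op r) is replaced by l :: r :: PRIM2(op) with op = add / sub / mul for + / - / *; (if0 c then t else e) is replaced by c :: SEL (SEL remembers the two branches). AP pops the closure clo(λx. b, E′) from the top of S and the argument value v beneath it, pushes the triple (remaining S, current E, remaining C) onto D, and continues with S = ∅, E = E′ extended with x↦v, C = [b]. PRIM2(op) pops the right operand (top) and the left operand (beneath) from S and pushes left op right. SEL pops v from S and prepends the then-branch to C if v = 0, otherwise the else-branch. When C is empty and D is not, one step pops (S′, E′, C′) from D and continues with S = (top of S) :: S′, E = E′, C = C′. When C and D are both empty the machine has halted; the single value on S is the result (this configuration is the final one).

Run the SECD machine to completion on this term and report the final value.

Answer: 42

Execution trace:
[0] ⟨S=∅; E=∅; C=[((if0 5 then 7 else 6) * ((λw. w) 7))]; D=∅⟩
[1] ⟨S=∅; E=∅; C=[(if0 5 then 7 else 6) :: ((λw. w) 7) :: PRIM2(mul)]; D=∅⟩
[2] ⟨S=∅; E=∅; C=[5 :: SEL :: ((λw. w) 7) :: PRIM2(mul)]; D=∅⟩
[3] ⟨S=[5]; E=∅; C=[SEL :: ((λw. w) 7) :: PRIM2(mul)]; D=∅⟩
[4] ⟨S=∅; E=∅; C=[6 :: ((λw. w) 7) :: PRIM2(mul)]; D=∅⟩
[5] ⟨S=[6]; E=∅; C=[((λw. w) 7) :: PRIM2(mul)]; D=∅⟩
[6] ⟨S=[6]; E=∅; C=[7 :: (λw. w) :: AP :: PRIM2(mul)]; D=∅⟩
[7] ⟨S=[7 :: 6]; E=∅; C=[(λw. w) :: AP :: PRIM2(mul)]; D=∅⟩
[8] ⟨S=[clo(λw. w, ∅) :: 7 :: 6]; E=∅; C=[AP :: PRIM2(mul)]; D=∅⟩
[9] ⟨S=∅; E={w↦7}; C=[w]; D=[([6], ∅, [PRIM2(mul)])]⟩
[10] ⟨S=[7]; E={w↦7}; C=∅; D=[([6], ∅, [PRIM2(mul)])]⟩
[11] ⟨S=[7 :: 6]; E=∅; C=[PRIM2(mul)]; D=∅⟩
[12] ⟨S=[42]; E=∅; C=∅; D=∅⟩
→ final value 42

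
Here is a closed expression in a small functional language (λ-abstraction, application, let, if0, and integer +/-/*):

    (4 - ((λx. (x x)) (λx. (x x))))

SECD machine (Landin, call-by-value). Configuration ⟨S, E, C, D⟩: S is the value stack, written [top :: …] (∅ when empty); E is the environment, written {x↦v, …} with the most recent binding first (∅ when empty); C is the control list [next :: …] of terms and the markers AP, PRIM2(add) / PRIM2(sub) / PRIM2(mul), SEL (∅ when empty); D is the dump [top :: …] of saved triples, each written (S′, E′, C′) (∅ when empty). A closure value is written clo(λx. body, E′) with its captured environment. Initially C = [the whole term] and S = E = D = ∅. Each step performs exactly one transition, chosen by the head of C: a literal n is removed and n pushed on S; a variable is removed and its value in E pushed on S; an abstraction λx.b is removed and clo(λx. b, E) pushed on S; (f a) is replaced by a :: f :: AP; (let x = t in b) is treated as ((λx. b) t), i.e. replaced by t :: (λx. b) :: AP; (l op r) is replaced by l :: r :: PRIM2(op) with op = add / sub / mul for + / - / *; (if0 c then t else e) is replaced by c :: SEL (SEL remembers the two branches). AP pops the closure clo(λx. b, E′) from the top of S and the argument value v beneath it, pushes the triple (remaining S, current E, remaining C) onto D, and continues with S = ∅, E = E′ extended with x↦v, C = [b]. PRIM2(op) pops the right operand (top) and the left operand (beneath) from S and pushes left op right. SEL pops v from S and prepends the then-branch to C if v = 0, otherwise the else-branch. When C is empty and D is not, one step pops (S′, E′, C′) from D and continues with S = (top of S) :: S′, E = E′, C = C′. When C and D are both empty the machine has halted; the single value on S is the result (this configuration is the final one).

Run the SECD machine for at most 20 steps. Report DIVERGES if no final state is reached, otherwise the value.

Answer: DIVERGES (no final state within 20 steps)

Machine steps:
t=0: ⟨S=∅; E=∅; C=[(4 - ((λx. (x x)) (λx. (x x))))]; D=∅⟩
t=1: ⟨S=∅; E=∅; C=[4 :: ((λx. (x x)) (λx. (x x))) :: PRIM2(sub)]; D=∅⟩
t=2: ⟨S=[4]; E=∅; C=[((λx. (x x)) (λx. (x x))) :: PRIM2(sub)]; D=∅⟩
t=3: ⟨S=[4]; E=∅; C=[(λx. (x x)) :: (λx. (x x)) :: AP :: PRIM2(sub)]; D=∅⟩
t=4: ⟨S=[clo(λx. (x x), ∅) :: 4]; E=∅; C=[(λx. (x x)) :: AP :: PRIM2(sub)]; D=∅⟩
t=5: ⟨S=[clo(λx. (x x), ∅) :: clo(λx. (x x), ∅) :: 4]; E=∅; C=[AP :: PRIM2(sub)]; D=∅⟩
t=6: ⟨S=∅; E={x↦clo(λx. (x x), ∅)}; C=[(x x)]; D=[([4], ∅, [PRIM2(sub)])]⟩
t=7: ⟨S=∅; E={x↦clo(λx. (x x), ∅)}; C=[x :: x :: AP]; D=[([4], ∅, [PRIM2(sub)])]⟩
t=8: ⟨S=[clo(λx. (x x), ∅)]; E={x↦clo(λx. (x x), ∅)}; C=[x :: AP]; D=[([4], ∅, [PRIM2(sub)])]⟩
t=9: ⟨S=[clo(λx. (x x), ∅) :: clo(λx. (x x), ∅)]; E={x↦clo(λx. (x x), ∅)}; C=[AP]; D=[([4], ∅, [PRIM2(sub)])]⟩
t=10: ⟨S=∅; E={x↦clo(λx. (x x), ∅)}; C=[(x x)]; D=[(∅, {x↦clo(λx. (x x), ∅)}, ∅) :: ([4], ∅, [PRIM2(sub)])]⟩
t=11: ⟨S=∅; E={x↦clo(λx. (x x), ∅)}; C=[x :: x :: AP]; D=[(∅, {x↦clo(λx. (x x), ∅)}, ∅) :: ([4], ∅, [PRIM2(sub)])]⟩
t=12: ⟨S=[clo(λx. (x x), ∅)]; E={x↦clo(λx. (x x), ∅)}; C=[x :: AP]; D=[(∅, {x↦clo(λx. (x x), ∅)}, ∅) :: ([4], ∅, [PRIM2(sub)])]⟩
t=13: ⟨S=[clo(λx. (x x), ∅) :: clo(λx. (x x), ∅)]; E={x↦clo(λx. (x x), ∅)}; C=[AP]; D=[(∅, {x↦clo(λx. (x x), ∅)}, ∅) :: ([4], ∅, [PRIM2(sub)])]⟩
t=14: ⟨S=∅; E={x↦clo(λx. (x x), ∅)}; C=[(x x)]; D=[(∅, {x↦clo(λx. (x x), ∅)}, ∅) :: (∅, {x↦clo(λx. (x x), ∅)}, ∅) :: ([4], ∅, [PRIM2(sub)])]⟩
t=15: ⟨S=∅; E={x↦clo(λx. (x x), ∅)}; C=[x :: x :: AP]; D=[(∅, {x↦clo(λx. (x x), ∅)}, ∅) :: (∅, {x↦clo(λx. (x x), ∅)}, ∅) :: ([4], ∅, [PRIM2(sub)])]⟩
t=16: ⟨S=[clo(λx. (x x), ∅)]; E={x↦clo(λx. (x x), ∅)}; C=[x :: AP]; D=[(∅, {x↦clo(λx. (x x), ∅)}, ∅) :: (∅, {x↦clo(λx. (x x), ∅)}, ∅) :: ([4], ∅, [PRIM2(sub)])]⟩
t=17: ⟨S=[clo(λx. (x x), ∅) :: clo(λx. (x x), ∅)]; E={x↦clo(λx. (x x), ∅)}; C=[AP]; D=[(∅, {x↦clo(λx. (x x), ∅)}, ∅) :: (∅, {x↦clo(λx. (x x), ∅)}, ∅) :: ([4], ∅, [PRIM2(sub)])]⟩
t=18: ⟨S=∅; E={x↦clo(λx. (x x), ∅)}; C=[(x x)]; D=[(∅, {x↦clo(λx. (x x), ∅)}, ∅) :: (∅, {x↦clo(λx. (x x), ∅)}, ∅) :: (∅, {x↦clo(λx. (x x), ∅)}, ∅) :: ([4], ∅, [PRIM2(sub)])]⟩
t=19: ⟨S=∅; E={x↦clo(λx. (x x), ∅)}; C=[x :: x :: AP]; D=[(∅, {x↦clo(λx. (x x), ∅)}, ∅) :: (∅, {x↦clo(λx. (x x), ∅)}, ∅) :: (∅, {x↦clo(λx. (x x), ∅)}, ∅) :: ([4], ∅, [PRIM2(sub)])]⟩
t=20: ⟨S=[clo(λx. (x x), ∅)]; E={x↦clo(λx. (x x), ∅)}; C=[x :: AP]; D=[(∅, {x↦clo(λx. (x x), ∅)}, ∅) :: (∅, {x↦clo(λx. (x x), ∅)}, ∅) :: (∅, {x↦clo(λx. (x x), ∅)}, ∅) :: ([4], ∅, [PRIM2(sub)])]⟩
→ 20 transitions taken and the configuration is still not final: no result within 20 steps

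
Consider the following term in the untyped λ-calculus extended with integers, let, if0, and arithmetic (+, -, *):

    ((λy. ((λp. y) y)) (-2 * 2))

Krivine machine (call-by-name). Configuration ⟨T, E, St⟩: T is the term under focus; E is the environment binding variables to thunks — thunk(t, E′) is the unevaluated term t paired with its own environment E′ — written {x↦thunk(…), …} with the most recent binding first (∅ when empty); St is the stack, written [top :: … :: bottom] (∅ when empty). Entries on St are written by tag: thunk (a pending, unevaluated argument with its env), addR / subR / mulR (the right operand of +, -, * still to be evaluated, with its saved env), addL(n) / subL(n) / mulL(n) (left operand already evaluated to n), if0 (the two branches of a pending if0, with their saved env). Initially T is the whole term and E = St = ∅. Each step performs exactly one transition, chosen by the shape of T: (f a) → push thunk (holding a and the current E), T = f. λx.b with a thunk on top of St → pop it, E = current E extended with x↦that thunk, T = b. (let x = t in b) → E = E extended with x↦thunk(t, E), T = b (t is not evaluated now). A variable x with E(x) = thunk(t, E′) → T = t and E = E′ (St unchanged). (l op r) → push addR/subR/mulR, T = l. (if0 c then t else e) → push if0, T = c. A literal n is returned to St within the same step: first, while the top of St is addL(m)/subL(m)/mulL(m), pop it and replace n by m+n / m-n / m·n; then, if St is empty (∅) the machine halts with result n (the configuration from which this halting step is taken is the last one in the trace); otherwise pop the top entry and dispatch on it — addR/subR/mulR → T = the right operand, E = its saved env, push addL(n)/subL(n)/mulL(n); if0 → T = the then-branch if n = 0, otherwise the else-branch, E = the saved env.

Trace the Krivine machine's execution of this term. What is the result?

Answer: -4

Machine steps:
0. ⟨T=((λy. ((λp. y) y)) (-2 * 2)); E=∅; St=∅⟩
1. ⟨T=(λy. ((λp. y) y)); E=∅; St=[thunk]⟩
2. ⟨T=((λp. y) y); E={y↦thunk((-2 * 2), ∅)}; St=∅⟩
3. ⟨T=(λp. y); E={y↦thunk((-2 * 2), ∅)}; St=[thunk]⟩
4. ⟨T=y; E={p↦thunk(y, {y↦thunk((-2 * 2), ∅)}), y↦thunk((-2 * 2), ∅)}; St=∅⟩
5. ⟨T=(-2 * 2); E=∅; St=∅⟩
6. ⟨T=-2; E=∅; St=[mulR]⟩
7. ⟨T=2; E=∅; St=[mulL(-2)]⟩
→ final value -4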